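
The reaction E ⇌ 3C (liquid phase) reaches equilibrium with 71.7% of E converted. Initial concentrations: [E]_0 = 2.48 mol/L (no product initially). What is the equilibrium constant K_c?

Let X = conversion of E.
Concentrations: [E] = 2.48 − 2.48X; [C] = 7.44X.
At X = 0.717: [E] = 0.702, [C] = 5.33.
K_c = [C]^3 / ([E]) = 216 (mol/L)^2.

K_c = 216 (mol/L)^2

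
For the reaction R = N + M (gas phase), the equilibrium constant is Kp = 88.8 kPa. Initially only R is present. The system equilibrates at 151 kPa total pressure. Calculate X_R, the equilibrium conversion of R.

X = 0.609

Let X = conversion of R (basis 1 mol R); extent of reaction ξ = X.
Moles: n_R = 1 − X; n_N = X; n_M = X.
n_T = Σnᵢ = 1 + X.
With p_i = (n_i/n_T)P, Kp = p_N p_M / (p_R).
Equating to 88.8 kPa and solving on 0 < X < 1: X = 0.609.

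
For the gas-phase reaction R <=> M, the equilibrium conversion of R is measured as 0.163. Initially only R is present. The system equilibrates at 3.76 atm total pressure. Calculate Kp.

Kp = 0.195

Take 1 mol R as basis and let X be its fractional conversion, so ξ = X.
Species balance: n_R = 1 − X; n_M = X.
Since Δν = 0, n_T = 1 throughout.
At X = 0.163: n_R = 0.837, n_M = 0.163, n_T = 1.
p_i = (n_i/n_T)·P. Kp = p_M / (p_R) = 0.195.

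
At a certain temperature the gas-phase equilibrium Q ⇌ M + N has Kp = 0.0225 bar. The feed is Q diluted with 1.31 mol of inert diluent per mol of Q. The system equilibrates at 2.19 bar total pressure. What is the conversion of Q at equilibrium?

X = 0.147

Let X = conversion of Q (basis 1 mol Q); extent of reaction ξ = X.
Moles: n_Q = 1 − X; n_M = X; n_N = X; n_I = 1.31 (inert).
Summing: n_T = 2.31 + X.
With p_i = (n_i/n_T)P, Kp = p_M p_N / (p_Q).
This yields a degree-2 equation in X; solving on (0,1), X = 0.147.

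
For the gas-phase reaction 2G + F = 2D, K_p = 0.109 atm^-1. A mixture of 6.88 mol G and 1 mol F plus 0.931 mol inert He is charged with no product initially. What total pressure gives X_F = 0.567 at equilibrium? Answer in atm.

P = 6.8 atm

Basis: 1 mol F initially; let X = conversion of F. Extent ξ = X.
Mole table: n_G = 6.88 − 2X; n_F = 1 − X; n_D = 2X; n_I = 0.931 (inert).
Summing: n_T = 8.81 − X.
K_p = p_D^2 / (p_G^2 p_F) with p_i = (n_i/n_T)·P.
At X = 0.567: the mole-fraction product g(X) = Π y_i^ν_i = 0.7416. Since K_p = g(X)·P^{-1}, P = (g/K_p)^(1/1) = (0.7416/0.109)^(1/1) = 6.8 atm.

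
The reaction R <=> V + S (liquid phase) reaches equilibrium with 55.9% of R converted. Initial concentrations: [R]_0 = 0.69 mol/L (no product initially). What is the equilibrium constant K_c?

K_c = 0.489 mol/L

Let X = conversion of R.
Concentrations: [R] = 0.69 − 0.69X; [V] = 0.69X; [S] = 0.69X.
At X = 0.559: [R] = 0.304, [V] = 0.386, [S] = 0.386.
K_c = [V] [S] / ([R]) = 0.489 mol/L.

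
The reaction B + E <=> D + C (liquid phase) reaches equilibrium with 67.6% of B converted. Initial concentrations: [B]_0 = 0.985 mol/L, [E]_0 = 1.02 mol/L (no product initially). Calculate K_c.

Let X = conversion of B.
Concentrations: [B] = 0.985 − 0.985X; [E] = 1.02 − 0.985X; [D] = 0.985X; [C] = 0.985X.
At X = 0.676: [B] = 0.319, [E] = 0.354, [D] = 0.666, [C] = 0.666.
K_c = [D] [C] / ([B] [E]) = 3.92.

K_c = 3.92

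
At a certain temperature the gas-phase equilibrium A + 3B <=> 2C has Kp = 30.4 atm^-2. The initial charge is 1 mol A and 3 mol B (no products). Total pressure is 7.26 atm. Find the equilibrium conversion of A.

Basis: 1 mol A initially; let X = conversion of A. Extent ξ = X.
Moles: n_A = 1 − X; n_B = 3 − 3X; n_C = 2X.
Total moles n_T = 4 − 2X.
With p_i = (n_i/n_T)P, Kp = p_C^2 / (p_A p_B^3).
Substituting and setting equal to 30.4 atm^-2 gives a polynomial in X; the root in (0,1) is X = 0.863.

X = 0.863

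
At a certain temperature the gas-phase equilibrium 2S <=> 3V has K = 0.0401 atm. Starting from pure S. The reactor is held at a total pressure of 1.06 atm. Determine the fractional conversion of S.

Let X = conversion of S (basis 1 mol S); extent of reaction ξ = 0.5X.
Mole table: n_S = 1 − X; n_V = 1.5X.
Summing: n_T = 1 + 0.5X.
With p_i = (n_i/n_T)P, K = p_V^3 / (p_S^2).
Equating to 0.0401 atm and solving on 0 < X < 1: X = 0.199.

X = 0.199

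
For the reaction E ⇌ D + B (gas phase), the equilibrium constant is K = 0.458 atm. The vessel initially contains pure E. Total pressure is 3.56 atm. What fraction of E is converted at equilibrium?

X = 0.338

Let X = conversion of E (basis 1 mol E); extent of reaction ξ = X.
Species balance: n_E = 1 − X; n_D = X; n_B = X.
n_T = Σnᵢ = 1 + X.
Mole fractions y_i = n_i/n_T; K = p_D p_B / (p_E) with p_i = y_i·P.
Substituting and setting equal to 0.458 atm gives a polynomial in X; the root in (0,1) is X = 0.338.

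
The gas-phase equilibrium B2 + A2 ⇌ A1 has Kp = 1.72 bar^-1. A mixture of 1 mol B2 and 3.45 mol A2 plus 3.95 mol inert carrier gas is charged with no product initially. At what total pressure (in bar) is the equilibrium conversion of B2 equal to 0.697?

P = 3.74 bar

Let X = conversion of B2 (basis 1 mol B2); extent of reaction ξ = X.
Species balance: n_B2 = 1 − X; n_A2 = 3.45 − X; n_A1 = X; n_I = 3.95 (inert).
Summing: n_T = 8.4 − X.
Kp = p_A1 / (p_B2 p_A2) with p_i = (n_i/n_T)·P.
At X = 0.697: the mole-fraction product g(X) = Π y_i^ν_i = 6.436. Since Kp = g(X)·P^{-1}, P = (g/Kp)^(1/1) = (6.436/1.72)^(1/1) = 3.74 bar.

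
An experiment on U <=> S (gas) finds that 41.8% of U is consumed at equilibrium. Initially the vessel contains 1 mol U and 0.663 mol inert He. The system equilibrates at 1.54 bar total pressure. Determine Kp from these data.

Kp = 0.718

Take 1 mol U as basis and let X be its fractional conversion, so ξ = X.
Species balance: n_U = 1 − X; n_S = X; n_I = 0.663 (inert).
n_T stays at 1.66 (no change in mole number).
At X = 0.418: n_U = 0.582, n_S = 0.418, n_T = 1.66.
p_i = (n_i/n_T)·P. Kp = p_S / (p_U) = 0.718.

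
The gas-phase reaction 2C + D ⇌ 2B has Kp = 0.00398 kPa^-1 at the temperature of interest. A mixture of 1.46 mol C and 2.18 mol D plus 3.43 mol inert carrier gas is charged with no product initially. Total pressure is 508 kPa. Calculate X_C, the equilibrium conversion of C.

Let X = conversion of C (basis 1.46 mol C); extent of reaction ξ = 0.73X.
Mole table: n_C = 1.46 − 1.46X; n_D = 2.18 − 0.73X; n_B = 1.46X; n_I = 3.43 (inert).
Total moles n_T = 7.07 − 0.73X.
With p_i = (n_i/n_T)P, Kp = p_B^2 / (p_C^2 p_D).
Equating to 0.00398 kPa^-1 and solving on 0 < X < 1: X = 0.428.

X = 0.428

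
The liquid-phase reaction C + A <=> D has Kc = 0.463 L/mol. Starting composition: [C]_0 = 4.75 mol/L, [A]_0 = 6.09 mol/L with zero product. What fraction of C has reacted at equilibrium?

X = 0.600

Let X = conversion of C; extent ξ = 4.75·X mol/L.
Concentrations: [C] = 4.75 − 4.75X; [A] = 6.09 − 4.75X; [D] = 4.75X.
Kc = [D] / ([C] [A]).
Setting equal to 0.463 and solving for X on (0,1) gives X = 0.600.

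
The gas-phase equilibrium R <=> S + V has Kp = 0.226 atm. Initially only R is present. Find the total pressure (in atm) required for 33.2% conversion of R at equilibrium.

P = 1.82 atm

Let X = conversion of R (basis 1 mol R); extent of reaction ξ = X.
Mole table: n_R = 1 − X; n_S = X; n_V = X.
n_T = Σnᵢ = 1 + X.
Kp = p_S p_V / (p_R) with p_i = (n_i/n_T)·P.
At X = 0.332: the mole-fraction product g(X) = Π y_i^ν_i = 0.1239. Since Kp = g(X)·P^{1}, P = (Kp/g)^(1/1) = (0.226/0.1239)^(1/1) = 1.82 atm.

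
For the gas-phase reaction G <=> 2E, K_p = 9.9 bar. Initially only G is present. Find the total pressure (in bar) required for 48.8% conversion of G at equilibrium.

Take 1 mol G as basis and let X be its fractional conversion, so ξ = X.
Species balance: n_G = 1 − X; n_E = 2X.
n_T = Σnᵢ = 1 + X.
K_p = p_E^2 / (p_G) with p_i = (n_i/n_T)·P.
At X = 0.488: the mole-fraction product g(X) = Π y_i^ν_i = 1.25. Since K_p = g(X)·P^{1}, P = (K_p/g)^(1/1) = (9.9/1.25)^(1/1) = 7.92 bar.

P = 7.92 bar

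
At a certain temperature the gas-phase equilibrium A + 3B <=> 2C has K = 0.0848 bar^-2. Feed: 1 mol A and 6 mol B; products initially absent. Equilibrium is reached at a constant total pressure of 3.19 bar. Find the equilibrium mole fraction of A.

y_A = 0.082

Basis: 1 mol A initially; let X = conversion of A. Extent ξ = X.
Moles: n_A = 1 − X; n_B = 6 − 3X; n_C = 2X.
Summing: n_T = 7 − 2X.
Mole fractions y_i = n_i/n_T; K = p_C^2 / (p_A p_B^3) with p_i = y_i·P.
Equating to 0.0848 bar^-2 and solving on 0 < X < 1: X = 0.512.
Then n_A = 0.488, n_T = 5.98, so y_A = 0.082.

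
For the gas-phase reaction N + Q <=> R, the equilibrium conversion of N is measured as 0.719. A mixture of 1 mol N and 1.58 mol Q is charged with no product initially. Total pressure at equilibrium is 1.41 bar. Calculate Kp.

Let X = conversion of N (basis 1 mol N); extent of reaction ξ = X.
At extent ξ: n_N = 1 − X; n_Q = 1.58 − X; n_R = X.
Summing: n_T = 2.58 − X.
At X = 0.719: n_N = 0.281, n_Q = 0.861, n_R = 0.719, n_T = 1.86.
p_i = (n_i/n_T)·P. Kp = p_R / (p_N p_Q) = 3.92 bar^-1.

Kp = 3.92 bar^-1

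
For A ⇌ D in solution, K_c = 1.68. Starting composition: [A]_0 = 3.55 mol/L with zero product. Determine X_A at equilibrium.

X = 0.627

Let X = conversion of A; extent ξ = 3.55·X mol/L.
Concentrations: [A] = 3.55 − 3.55X; [D] = 3.55X.
K_c = [D] / ([A]).
Equating to 1.68: the physical root is X = 0.627.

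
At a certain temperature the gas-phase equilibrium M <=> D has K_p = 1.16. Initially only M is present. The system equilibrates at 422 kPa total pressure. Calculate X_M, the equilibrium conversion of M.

Let X = conversion of M (basis 1 mol M); extent of reaction ξ = X.
Species balance: n_M = 1 − X; n_D = X.
Total moles n_T = 1 (Δν = 0, constant).
With p_i = (n_i/n_T)P, K_p = p_D / (p_M).
Substituting and setting equal to 1.16 gives a polynomial in X; the root in (0,1) is X = 0.537.

X = 0.537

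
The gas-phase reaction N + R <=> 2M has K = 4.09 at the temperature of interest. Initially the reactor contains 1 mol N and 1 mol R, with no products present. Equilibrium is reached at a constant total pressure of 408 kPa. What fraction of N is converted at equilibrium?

Take 1 mol N as basis and let X be its fractional conversion, so ξ = X.
Moles: n_N = 1 − X; n_R = 1 − X; n_M = 2X.
n_T stays at 2 (no change in mole number).
With p_i = (n_i/n_T)P, K = p_M^2 / (p_N p_R).
Setting this equal to 4.09 and taking the physical root (0 < X < 1) gives X = 0.503.

X = 0.503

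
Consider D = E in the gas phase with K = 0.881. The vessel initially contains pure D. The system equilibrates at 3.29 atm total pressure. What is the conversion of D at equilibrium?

X = 0.468

Basis: 1 mol D initially; let X = conversion of D. Extent ξ = X.
Mole table: n_D = 1 − X; n_E = X.
Total moles n_T = 1 (Δν = 0, constant).
Mole fractions y_i = n_i/n_T; K = p_E / (p_D) with p_i = y_i·P.
Equating to 0.881 and solving on 0 < X < 1: X = 0.468.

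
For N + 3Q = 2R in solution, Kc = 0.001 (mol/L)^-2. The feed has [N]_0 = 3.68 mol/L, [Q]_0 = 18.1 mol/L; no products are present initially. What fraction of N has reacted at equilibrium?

X = 0.354

Let X = conversion of N; extent ξ = 3.68·X mol/L.
Concentrations: [N] = 3.68 − 3.68X; [Q] = 18.1 − 11X; [R] = 7.36X.
Kc = [R]^2 / ([N] [Q]^3).
Equating to 0.001 (mol/L)^-2: the physical root is X = 0.354.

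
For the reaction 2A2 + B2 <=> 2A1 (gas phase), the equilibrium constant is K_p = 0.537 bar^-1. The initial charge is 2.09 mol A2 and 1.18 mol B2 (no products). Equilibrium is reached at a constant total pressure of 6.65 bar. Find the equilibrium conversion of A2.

Let X = conversion of A2 (basis 2.09 mol A2); extent of reaction ξ = 1.04X.
Species balance: n_A2 = 2.09 − 2.09X; n_B2 = 1.18 − 1.04X; n_A1 = 2.09X.
n_T = Σnᵢ = 3.27 − 1.04X.
With p_i = (n_i/n_T)P, K_p = p_A1^2 / (p_A2^2 p_B2).
This yields a degree-3 equation in X; solving on (0,1), X = 0.483.

X = 0.483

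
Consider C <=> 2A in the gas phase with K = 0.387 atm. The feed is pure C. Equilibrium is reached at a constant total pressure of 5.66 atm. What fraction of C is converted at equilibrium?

Let X = conversion of C (basis 1 mol C); extent of reaction ξ = X.
At extent ξ: n_C = 1 − X; n_A = 2X.
n_T = Σnᵢ = 1 + X.
With p_i = (n_i/n_T)P, K = p_A^2 / (p_C).
This yields a degree-2 equation in X; solving on (0,1), X = 0.130.

X = 0.130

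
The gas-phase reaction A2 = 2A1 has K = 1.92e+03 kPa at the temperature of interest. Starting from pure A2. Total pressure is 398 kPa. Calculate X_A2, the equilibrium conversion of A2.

Basis: 1 mol A2 initially; let X = conversion of A2. Extent ξ = X.
Species balance: n_A2 = 1 − X; n_A1 = 2X.
Summing: n_T = 1 + X.
Mole fractions y_i = n_i/n_T; K = p_A1^2 / (p_A2) with p_i = y_i·P.
This yields a degree-2 equation in X; solving on (0,1), X = 0.739.

X = 0.739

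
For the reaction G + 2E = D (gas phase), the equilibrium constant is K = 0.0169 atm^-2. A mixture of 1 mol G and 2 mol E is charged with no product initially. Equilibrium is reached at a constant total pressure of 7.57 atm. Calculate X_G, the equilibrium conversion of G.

X = 0.257

Basis: 1 mol G initially; let X = conversion of G. Extent ξ = X.
Species balance: n_G = 1 − X; n_E = 2 − 2X; n_D = X.
Summing: n_T = 3 − 2X.
With p_i = (n_i/n_T)P, K = p_D / (p_G p_E^2).
Equating to 0.0169 atm^-2 and solving on 0 < X < 1: X = 0.257.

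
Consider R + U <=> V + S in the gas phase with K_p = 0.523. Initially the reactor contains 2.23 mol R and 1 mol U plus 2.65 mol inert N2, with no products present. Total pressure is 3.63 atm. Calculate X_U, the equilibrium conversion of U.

Let X = conversion of U (basis 1 mol U); extent of reaction ξ = X.
Species balance: n_R = 2.23 − X; n_U = 1 − X; n_V = X; n_S = X; n_I = 2.65 (inert).
n_T stays at 5.88 (no change in mole number).
With p_i = (n_i/n_T)P, K_p = p_V p_S / (p_R p_U).
Substituting and setting equal to 0.523 gives a polynomial in X; the root in (0,1) is X = 0.592.

X = 0.592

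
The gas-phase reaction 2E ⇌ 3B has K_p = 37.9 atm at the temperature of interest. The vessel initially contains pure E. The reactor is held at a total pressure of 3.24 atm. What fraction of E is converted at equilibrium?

Let X = conversion of E (basis 1 mol E); extent of reaction ξ = 0.5X.
Moles: n_E = 1 − X; n_B = 1.5X.
Total moles n_T = 1 + 0.5X.
y_i = n_i/n_T, p_i = y_i·P. K_p = p_B^3 / (p_E^2).
This yields a degree-3 equation in X; solving on (0,1), X = 0.719.

X = 0.719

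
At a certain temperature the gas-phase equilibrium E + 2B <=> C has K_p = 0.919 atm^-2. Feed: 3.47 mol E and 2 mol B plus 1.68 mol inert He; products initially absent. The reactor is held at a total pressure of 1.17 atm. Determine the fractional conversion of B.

X = 0.221

Basis: 2 mol B initially; let X = conversion of B. Extent ξ = X.
At extent ξ: n_E = 3.47 − X; n_B = 2 − 2X; n_C = X; n_I = 1.68 (inert).
Total moles n_T = 7.15 − 2X.
Mole fractions y_i = n_i/n_T; K_p = p_C / (p_E p_B^2) with p_i = y_i·P.
Equating to 0.919 atm^-2 and solving on 0 < X < 1: X = 0.221.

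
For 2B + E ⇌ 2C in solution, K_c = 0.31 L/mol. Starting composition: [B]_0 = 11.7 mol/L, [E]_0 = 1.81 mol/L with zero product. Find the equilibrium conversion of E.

X = 0.804

Let X = conversion of E; extent ξ = 1.81·X mol/L.
Concentrations: [B] = 11.7 − 3.62X; [E] = 1.81 − 1.81X; [C] = 3.62X.
K_c = [C]^2 / ([B]^2 [E]).
Setting equal to 0.31 and solving for X on (0,1) gives X = 0.804.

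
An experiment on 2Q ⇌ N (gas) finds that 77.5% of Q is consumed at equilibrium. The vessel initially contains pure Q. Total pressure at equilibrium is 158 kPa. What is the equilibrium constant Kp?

Take 1 mol Q as basis and let X be its fractional conversion, so ξ = 0.5X.
Mole table: n_Q = 1 − X; n_N = 0.5X.
Summing: n_T = 1 − 0.5X.
At X = 0.775: n_Q = 0.225, n_N = 0.388, n_T = 0.613.
p_i = (n_i/n_T)·P. Kp = p_N / (p_Q^2) = 0.0297 kPa^-1.

Kp = 0.0297 kPa^-1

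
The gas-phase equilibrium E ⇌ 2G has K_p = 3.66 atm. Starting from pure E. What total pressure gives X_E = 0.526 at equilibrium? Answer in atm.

P = 2.39 atm

Let X = conversion of E (basis 1 mol E); extent of reaction ξ = X.
At extent ξ: n_E = 1 − X; n_G = 2X.
Summing: n_T = 1 + X.
K_p = p_G^2 / (p_E) with p_i = (n_i/n_T)·P.
At X = 0.526: the mole-fraction product g(X) = Π y_i^ν_i = 1.53. Since K_p = g(X)·P^{1}, P = (K_p/g)^(1/1) = (3.66/1.53)^(1/1) = 2.39 atm.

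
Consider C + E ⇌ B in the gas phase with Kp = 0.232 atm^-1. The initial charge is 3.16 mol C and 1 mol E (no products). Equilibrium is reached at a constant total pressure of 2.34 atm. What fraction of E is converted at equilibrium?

Take 1 mol E as basis and let X be its fractional conversion, so ξ = X.
Moles: n_C = 3.16 − X; n_E = 1 − X; n_B = X.
n_T = Σnᵢ = 4.16 − X.
With p_i = (n_i/n_T)P, Kp = p_B / (p_C p_E).
Equating to 0.232 atm^-1 and solving on 0 < X < 1: X = 0.287.

X = 0.287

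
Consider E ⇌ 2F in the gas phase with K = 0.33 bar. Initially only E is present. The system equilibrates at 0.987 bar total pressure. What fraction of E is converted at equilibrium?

Take 1 mol E as basis and let X be its fractional conversion, so ξ = X.
Mole table: n_E = 1 − X; n_F = 2X.
n_T = Σnᵢ = 1 + X.
y_i = n_i/n_T, p_i = y_i·P. K = p_F^2 / (p_E).
Setting this equal to 0.33 bar and taking the physical root (0 < X < 1) gives X = 0.278.

X = 0.278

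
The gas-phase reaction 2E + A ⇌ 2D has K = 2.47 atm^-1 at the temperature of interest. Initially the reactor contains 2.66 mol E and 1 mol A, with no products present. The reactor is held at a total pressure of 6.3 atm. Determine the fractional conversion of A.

X = 0.727

Take 1 mol A as basis and let X be its fractional conversion, so ξ = X.
At extent ξ: n_E = 2.66 − 2X; n_A = 1 − X; n_D = 2X.
Total moles n_T = 3.66 − X.
Mole fractions y_i = n_i/n_T; K = p_D^2 / (p_E^2 p_A) with p_i = y_i·P.
Substituting and setting equal to 2.47 atm^-1 gives a polynomial in X; the root in (0,1) is X = 0.727.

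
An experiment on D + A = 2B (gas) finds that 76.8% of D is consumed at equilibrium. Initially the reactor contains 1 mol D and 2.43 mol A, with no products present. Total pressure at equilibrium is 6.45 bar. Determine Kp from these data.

Kp = 6.12

Basis: 1 mol D initially; let X = conversion of D. Extent ξ = X.
Species balance: n_D = 1 − X; n_A = 2.43 − X; n_B = 2X.
Total moles n_T = 3.43 (Δν = 0, constant).
At X = 0.768: n_D = 0.232, n_A = 1.66, n_B = 1.54, n_T = 3.43.
p_i = (n_i/n_T)·P. Kp = p_B^2 / (p_D p_A) = 6.12.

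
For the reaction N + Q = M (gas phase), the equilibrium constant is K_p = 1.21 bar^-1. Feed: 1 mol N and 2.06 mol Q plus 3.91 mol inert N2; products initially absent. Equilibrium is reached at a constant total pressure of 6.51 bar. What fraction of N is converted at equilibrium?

X = 0.639

Basis: 1 mol N initially; let X = conversion of N. Extent ξ = X.
Species balance: n_N = 1 − X; n_Q = 2.06 − X; n_M = X; n_I = 3.91 (inert).
n_T = Σnᵢ = 6.97 − X.
With p_i = (n_i/n_T)P, K_p = p_M / (p_N p_Q).
Substituting and setting equal to 1.21 bar^-1 gives a polynomial in X; the root in (0,1) is X = 0.639.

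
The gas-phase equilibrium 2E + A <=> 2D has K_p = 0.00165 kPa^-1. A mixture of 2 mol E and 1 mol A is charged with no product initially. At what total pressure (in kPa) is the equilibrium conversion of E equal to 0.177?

Take 2 mol E as basis and let X be its fractional conversion, so ξ = X.
Mole table: n_E = 2 − 2X; n_A = 1 − X; n_D = 2X.
Summing: n_T = 3 − X.
K_p = p_D^2 / (p_E^2 p_A) with p_i = (n_i/n_T)·P.
At X = 0.177: the mole-fraction product g(X) = Π y_i^ν_i = 0.1587. Since K_p = g(X)·P^{-1}, P = (g/K_p)^(1/1) = (0.1587/0.00165)^(1/1) = 96.2 kPa.

P = 96.2 kPa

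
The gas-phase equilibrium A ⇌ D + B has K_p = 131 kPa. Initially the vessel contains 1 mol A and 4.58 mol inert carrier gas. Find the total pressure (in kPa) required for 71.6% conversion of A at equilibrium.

Let X = conversion of A (basis 1 mol A); extent of reaction ξ = X.
At extent ξ: n_A = 1 − X; n_D = X; n_B = X; n_I = 4.58 (inert).
n_T = Σnᵢ = 5.58 + X.
K_p = p_D p_B / (p_A) with p_i = (n_i/n_T)·P.
At X = 0.716: the mole-fraction product g(X) = Π y_i^ν_i = 0.2867. Since K_p = g(X)·P^{1}, P = (K_p/g)^(1/1) = (131/0.2867)^(1/1) = 457 kPa.

P = 457 kPa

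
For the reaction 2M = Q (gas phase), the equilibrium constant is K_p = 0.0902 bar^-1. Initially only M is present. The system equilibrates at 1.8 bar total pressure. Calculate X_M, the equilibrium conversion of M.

Basis: 1 mol M initially; let X = conversion of M. Extent ξ = 0.5X.
Mole table: n_M = 1 − X; n_Q = 0.5X.
n_T = Σnᵢ = 1 − 0.5X.
y_i = n_i/n_T, p_i = y_i·P. K_p = p_Q / (p_M^2).
Setting this equal to 0.0902 bar^-1 and taking the physical root (0 < X < 1) gives X = 0.221.

X = 0.221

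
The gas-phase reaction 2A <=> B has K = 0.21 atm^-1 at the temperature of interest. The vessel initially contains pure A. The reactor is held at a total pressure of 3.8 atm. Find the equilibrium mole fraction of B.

y_B = 0.344

Take 1 mol A as basis and let X be its fractional conversion, so ξ = 0.5X.
Species balance: n_A = 1 − X; n_B = 0.5X.
Total moles n_T = 1 − 0.5X.
With p_i = (n_i/n_T)P, K = p_B / (p_A^2).
This yields a degree-2 equation in X; solving on (0,1), X = 0.512.
Then n_B = 0.256, n_T = 0.744, so y_B = 0.344.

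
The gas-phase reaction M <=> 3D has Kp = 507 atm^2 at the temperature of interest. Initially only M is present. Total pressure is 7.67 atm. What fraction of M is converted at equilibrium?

X = 0.775

Basis: 1 mol M initially; let X = conversion of M. Extent ξ = X.
Mole table: n_M = 1 − X; n_D = 3X.
Total moles n_T = 1 + 2X.
y_i = n_i/n_T, p_i = y_i·P. Kp = p_D^3 / (p_M).
Substituting and setting equal to 507 atm^2 gives a polynomial in X; the root in (0,1) is X = 0.775.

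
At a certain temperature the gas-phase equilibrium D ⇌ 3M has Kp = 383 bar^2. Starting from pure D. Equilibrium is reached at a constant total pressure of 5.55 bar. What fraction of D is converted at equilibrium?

Let X = conversion of D (basis 1 mol D); extent of reaction ξ = X.
Species balance: n_D = 1 − X; n_M = 3X.
Total moles n_T = 1 + 2X.
With p_i = (n_i/n_T)P, Kp = p_M^3 / (p_D).
Substituting and setting equal to 383 bar^2 gives a polynomial in X; the root in (0,1) is X = 0.826.

X = 0.826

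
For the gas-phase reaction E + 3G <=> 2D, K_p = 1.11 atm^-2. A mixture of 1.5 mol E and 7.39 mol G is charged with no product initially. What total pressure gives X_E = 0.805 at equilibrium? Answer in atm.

Basis: 1.5 mol E initially; let X = conversion of E. Extent ξ = 1.5X.
Species balance: n_E = 1.5 − 1.5X; n_G = 7.39 − 4.5X; n_D = 3X.
Total moles n_T = 8.89 − 3X.
K_p = p_D^2 / (p_E p_G^3) with p_i = (n_i/n_T)·P.
At X = 0.805: the mole-fraction product g(X) = Π y_i^ν_i = 15.63. Since K_p = g(X)·P^{-2}, P = (g/K_p)^(1/2) = (15.63/1.11)^(1/2) = 3.75 atm.

P = 3.75 atm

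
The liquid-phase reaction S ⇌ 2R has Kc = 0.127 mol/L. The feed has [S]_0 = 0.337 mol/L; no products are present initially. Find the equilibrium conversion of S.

X = 0.263

Let X = conversion of S; extent ξ = 0.337·X mol/L.
Concentrations: [S] = 0.337 − 0.337X; [R] = 0.674X.
Kc = [R]^2 / ([S]).
Solving Kc = 0.127 for X ∈ (0,1): X = 0.263.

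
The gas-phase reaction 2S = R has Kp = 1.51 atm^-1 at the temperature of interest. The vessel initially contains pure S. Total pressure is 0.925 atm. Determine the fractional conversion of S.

Take 1 mol S as basis and let X be its fractional conversion, so ξ = 0.5X.
At extent ξ: n_S = 1 − X; n_R = 0.5X.
n_T = Σnᵢ = 1 − 0.5X.
Mole fractions y_i = n_i/n_T; Kp = p_R / (p_S^2) with p_i = y_i·P.
Substituting and setting equal to 1.51 atm^-1 gives a polynomial in X; the root in (0,1) is X = 0.610.

X = 0.610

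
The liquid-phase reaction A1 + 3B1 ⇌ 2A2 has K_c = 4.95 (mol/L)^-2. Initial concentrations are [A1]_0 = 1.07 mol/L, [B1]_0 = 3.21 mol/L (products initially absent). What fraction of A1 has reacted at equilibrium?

Let X = conversion of A1; extent ξ = 1.07·X mol/L.
Concentrations: [A1] = 1.07 − 1.07X; [B1] = 3.21 − 3.21X; [A2] = 2.14X.
K_c = [A2]^2 / ([A1] [B1]^3).
Setting equal to 4.95 and solving for X on (0,1) gives X = 0.671.

X = 0.671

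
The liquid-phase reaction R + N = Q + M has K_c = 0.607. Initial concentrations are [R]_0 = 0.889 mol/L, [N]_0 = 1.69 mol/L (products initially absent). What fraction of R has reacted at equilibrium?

X = 0.580

Let X = conversion of R; extent ξ = 0.889·X mol/L.
Concentrations: [R] = 0.889 − 0.889X; [N] = 1.69 − 0.889X; [Q] = 0.889X; [M] = 0.889X.
K_c = [Q] [M] / ([R] [N]).
This equals 0.607 at X = 0.580 (the root in 0 < X < 1).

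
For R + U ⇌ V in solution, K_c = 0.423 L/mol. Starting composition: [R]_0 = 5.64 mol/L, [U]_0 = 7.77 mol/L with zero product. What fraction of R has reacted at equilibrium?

Let X = conversion of R; extent ξ = 5.64·X mol/L.
Concentrations: [R] = 5.64 − 5.64X; [U] = 7.77 − 5.64X; [V] = 5.64X.
K_c = [V] / ([R] [U]).
Setting equal to 0.423 and solving for X on (0,1) gives X = 0.638.

X = 0.638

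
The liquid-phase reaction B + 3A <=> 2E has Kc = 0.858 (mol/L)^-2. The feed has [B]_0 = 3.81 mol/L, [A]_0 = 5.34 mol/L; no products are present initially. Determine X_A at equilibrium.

X = 0.727

Let X = conversion of A; extent ξ = 5.34X/3 mol/L.
Concentrations: [B] = 3.81 − 1.78X; [A] = 5.34 − 5.34X; [E] = 3.56X.
Kc = [E]^2 / ([B] [A]^3).
This equals 0.858 at X = 0.727 (the root in 0 < X < 1).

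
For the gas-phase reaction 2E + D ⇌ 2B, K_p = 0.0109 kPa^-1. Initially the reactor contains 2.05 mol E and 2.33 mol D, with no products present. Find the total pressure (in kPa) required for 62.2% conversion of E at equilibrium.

P = 549 kPa

Let X = conversion of E (basis 2.05 mol E); extent of reaction ξ = 1.02X.
Moles: n_E = 2.05 − 2.05X; n_D = 2.33 − 1.02X; n_B = 2.05X.
n_T = Σnᵢ = 4.38 − 1.02X.
K_p = p_B^2 / (p_E^2 p_D) with p_i = (n_i/n_T)·P.
At X = 0.622: the mole-fraction product g(X) = Π y_i^ν_i = 5.987. Since K_p = g(X)·P^{-1}, P = (g/K_p)^(1/1) = (5.987/0.0109)^(1/1) = 549 kPa.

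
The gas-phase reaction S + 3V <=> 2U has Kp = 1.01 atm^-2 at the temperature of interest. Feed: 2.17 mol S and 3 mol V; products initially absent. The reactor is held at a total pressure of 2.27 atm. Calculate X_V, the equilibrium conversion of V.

X = 0.553

Let X = conversion of V (basis 3 mol V); extent of reaction ξ = X.
Species balance: n_S = 2.17 − X; n_V = 3 − 3X; n_U = 2X.
Total moles n_T = 5.17 − 2X.
y_i = n_i/n_T, p_i = y_i·P. Kp = p_U^2 / (p_S p_V^3).
This yields a degree-4 equation in X; solving on (0,1), X = 0.553.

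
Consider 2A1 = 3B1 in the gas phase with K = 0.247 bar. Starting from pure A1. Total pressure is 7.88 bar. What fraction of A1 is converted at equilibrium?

Basis: 1 mol A1 initially; let X = conversion of A1. Extent ξ = 0.5X.
Moles: n_A1 = 1 − X; n_B1 = 1.5X.
Total moles n_T = 1 + 0.5X.
With p_i = (n_i/n_T)P, K = p_B1^3 / (p_A1^2).
Setting this equal to 0.247 bar and taking the physical root (0 < X < 1) gives X = 0.188.

X = 0.188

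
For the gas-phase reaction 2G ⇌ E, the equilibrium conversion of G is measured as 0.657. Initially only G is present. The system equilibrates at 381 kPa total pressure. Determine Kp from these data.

Basis: 1 mol G initially; let X = conversion of G. Extent ξ = 0.5X.
Moles: n_G = 1 − X; n_E = 0.5X.
Total moles n_T = 1 − 0.5X.
At X = 0.657: n_G = 0.343, n_E = 0.329, n_T = 0.671.
p_i = (n_i/n_T)·P. Kp = p_E / (p_G^2) = 0.00492 kPa^-1.

Kp = 0.00492 kPa^-1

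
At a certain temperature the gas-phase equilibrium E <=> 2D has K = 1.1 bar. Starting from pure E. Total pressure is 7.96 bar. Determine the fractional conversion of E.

X = 0.183

Basis: 1 mol E initially; let X = conversion of E. Extent ξ = X.
Moles: n_E = 1 − X; n_D = 2X.
Total moles n_T = 1 + X.
y_i = n_i/n_T, p_i = y_i·P. K = p_D^2 / (p_E).
Setting this equal to 1.1 bar and taking the physical root (0 < X < 1) gives X = 0.183.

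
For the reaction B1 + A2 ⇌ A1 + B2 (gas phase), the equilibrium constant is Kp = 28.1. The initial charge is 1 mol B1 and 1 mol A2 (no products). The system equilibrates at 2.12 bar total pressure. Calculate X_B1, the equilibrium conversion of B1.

Let X = conversion of B1 (basis 1 mol B1); extent of reaction ξ = X.
At extent ξ: n_B1 = 1 − X; n_A2 = 1 − X; n_A1 = X; n_B2 = X.
Since Δν = 0, n_T = 2 throughout.
y_i = n_i/n_T, p_i = y_i·P. Kp = p_A1 p_B2 / (p_B1 p_A2).
Setting this equal to 28.1 and taking the physical root (0 < X < 1) gives X = 0.841.

X = 0.841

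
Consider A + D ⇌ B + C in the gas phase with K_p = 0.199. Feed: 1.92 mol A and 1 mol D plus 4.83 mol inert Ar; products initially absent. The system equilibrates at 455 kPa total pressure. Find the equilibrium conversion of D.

X = 0.417

Take 1 mol D as basis and let X be its fractional conversion, so ξ = X.
Mole table: n_A = 1.92 − X; n_D = 1 − X; n_B = X; n_C = X; n_I = 4.83 (inert).
n_T stays at 7.75 (no change in mole number).
y_i = n_i/n_T, p_i = y_i·P. K_p = p_B p_C / (p_A p_D).
This yields a degree-2 equation in X; solving on (0,1), X = 0.417.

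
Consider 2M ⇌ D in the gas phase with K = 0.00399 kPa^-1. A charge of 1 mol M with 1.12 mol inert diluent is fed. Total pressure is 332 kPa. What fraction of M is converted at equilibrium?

Basis: 1 mol M initially; let X = conversion of M. Extent ξ = 0.5X.
Mole table: n_M = 1 − X; n_D = 0.5X; n_I = 1.12 (inert).
Summing: n_T = 2.12 − 0.5X.
With p_i = (n_i/n_T)P, K = p_D / (p_M^2).
Equating to 0.00399 kPa^-1 and solving on 0 < X < 1: X = 0.439.

X = 0.439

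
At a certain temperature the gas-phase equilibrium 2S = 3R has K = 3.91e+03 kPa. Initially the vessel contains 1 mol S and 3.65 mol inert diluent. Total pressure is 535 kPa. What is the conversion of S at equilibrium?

Let X = conversion of S (basis 1 mol S); extent of reaction ξ = 0.5X.
Moles: n_S = 1 − X; n_R = 1.5X; n_I = 3.65 (inert).
Total moles n_T = 4.65 + 0.5X.
With p_i = (n_i/n_T)P, K = p_R^3 / (p_S^2).
Substituting and setting equal to 3.91e+03 kPa gives a polynomial in X; the root in (0,1) is X = 0.788.

X = 0.788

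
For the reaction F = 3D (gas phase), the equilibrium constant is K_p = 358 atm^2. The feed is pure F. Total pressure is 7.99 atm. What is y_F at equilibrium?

y_F = 0.121

Let X = conversion of F (basis 1 mol F); extent of reaction ξ = X.
Species balance: n_F = 1 − X; n_D = 3X.
Total moles n_T = 1 + 2X.
With p_i = (n_i/n_T)P, K_p = p_D^3 / (p_F).
Substituting and setting equal to 358 atm^2 gives a polynomial in X; the root in (0,1) is X = 0.708.
Then n_F = 0.292, n_T = 2.42, so y_F = 0.121.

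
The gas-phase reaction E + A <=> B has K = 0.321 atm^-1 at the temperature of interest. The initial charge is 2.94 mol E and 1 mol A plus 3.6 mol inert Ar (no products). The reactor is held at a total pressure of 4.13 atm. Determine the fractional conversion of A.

X = 0.325

Basis: 1 mol A initially; let X = conversion of A. Extent ξ = X.
Moles: n_E = 2.94 − X; n_A = 1 − X; n_B = X; n_I = 3.6 (inert).
n_T = Σnᵢ = 7.54 − X.
y_i = n_i/n_T, p_i = y_i·P. K = p_B / (p_E p_A).
Setting this equal to 0.321 atm^-1 and taking the physical root (0 < X < 1) gives X = 0.325.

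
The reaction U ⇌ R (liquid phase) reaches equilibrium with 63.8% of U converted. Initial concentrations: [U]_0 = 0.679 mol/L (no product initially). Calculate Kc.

Let X = conversion of U.
Concentrations: [U] = 0.679 − 0.679X; [R] = 0.679X.
At X = 0.638: [U] = 0.246, [R] = 0.433.
Kc = [R] / ([U]) = 1.76.

Kc = 1.76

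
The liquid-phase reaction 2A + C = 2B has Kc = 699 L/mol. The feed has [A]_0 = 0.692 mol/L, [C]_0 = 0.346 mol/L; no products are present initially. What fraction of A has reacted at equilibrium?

X = 0.855

Let X = conversion of A; extent ξ = 0.692X/2 mol/L.
Concentrations: [A] = 0.692 − 0.692X; [C] = 0.346 − 0.346X; [B] = 0.692X.
Kc = [B]^2 / ([A]^2 [C]).
Setting equal to 699 and solving for X on (0,1) gives X = 0.855.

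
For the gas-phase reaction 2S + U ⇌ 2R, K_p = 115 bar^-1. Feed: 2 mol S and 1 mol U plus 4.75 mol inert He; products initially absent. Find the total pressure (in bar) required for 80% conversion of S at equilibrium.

P = 4.83 bar

Basis: 2 mol S initially; let X = conversion of S. Extent ξ = X.
At extent ξ: n_S = 2 − 2X; n_U = 1 − X; n_R = 2X; n_I = 4.75 (inert).
Total moles n_T = 7.75 − X.
K_p = p_R^2 / (p_S^2 p_U) with p_i = (n_i/n_T)·P.
At X = 0.8: the mole-fraction product g(X) = Π y_i^ν_i = 556. Since K_p = g(X)·P^{-1}, P = (g/K_p)^(1/1) = (556/115)^(1/1) = 4.83 bar.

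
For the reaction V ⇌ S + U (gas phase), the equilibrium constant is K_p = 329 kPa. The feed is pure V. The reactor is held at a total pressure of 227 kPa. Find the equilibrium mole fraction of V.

Take 1 mol V as basis and let X be its fractional conversion, so ξ = X.
At extent ξ: n_V = 1 − X; n_S = X; n_U = X.
n_T = Σnᵢ = 1 + X.
y_i = n_i/n_T, p_i = y_i·P. K_p = p_S p_U / (p_V).
This yields a degree-2 equation in X; solving on (0,1), X = 0.769.
Then n_V = 0.231, n_T = 1.77, so y_V = 0.130.

y_V = 0.130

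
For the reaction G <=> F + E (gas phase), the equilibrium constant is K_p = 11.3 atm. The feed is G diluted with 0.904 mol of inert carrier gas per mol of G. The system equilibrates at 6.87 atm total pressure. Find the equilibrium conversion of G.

Basis: 1 mol G initially; let X = conversion of G. Extent ξ = X.
Moles: n_G = 1 − X; n_F = X; n_E = X; n_I = 0.904 (inert).
n_T = Σnᵢ = 1.9 + X.
y_i = n_i/n_T, p_i = y_i·P. K_p = p_F p_E / (p_G).
This yields a degree-2 equation in X; solving on (0,1), X = 0.843.

X = 0.843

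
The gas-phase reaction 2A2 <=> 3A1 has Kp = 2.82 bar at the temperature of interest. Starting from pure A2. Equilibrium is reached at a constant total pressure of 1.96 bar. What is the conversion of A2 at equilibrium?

X = 0.507

Take 1 mol A2 as basis and let X be its fractional conversion, so ξ = 0.5X.
At extent ξ: n_A2 = 1 − X; n_A1 = 1.5X.
n_T = Σnᵢ = 1 + 0.5X.
Mole fractions y_i = n_i/n_T; Kp = p_A1^3 / (p_A2^2) with p_i = y_i·P.
This yields a degree-3 equation in X; solving on (0,1), X = 0.507.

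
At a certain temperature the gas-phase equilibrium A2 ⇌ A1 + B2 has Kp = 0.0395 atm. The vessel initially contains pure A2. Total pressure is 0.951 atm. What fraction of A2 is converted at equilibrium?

Basis: 1 mol A2 initially; let X = conversion of A2. Extent ξ = X.
At extent ξ: n_A2 = 1 − X; n_A1 = X; n_B2 = X.
n_T = Σnᵢ = 1 + X.
With p_i = (n_i/n_T)P, Kp = p_A1 p_B2 / (p_A2).
Substituting and setting equal to 0.0395 atm gives a polynomial in X; the root in (0,1) is X = 0.200.

X = 0.200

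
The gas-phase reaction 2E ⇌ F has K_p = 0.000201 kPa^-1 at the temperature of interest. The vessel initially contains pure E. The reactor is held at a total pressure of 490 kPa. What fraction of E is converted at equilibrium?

Basis: 1 mol E initially; let X = conversion of E. Extent ξ = 0.5X.
Species balance: n_E = 1 − X; n_F = 0.5X.
Summing: n_T = 1 − 0.5X.
y_i = n_i/n_T, p_i = y_i·P. K_p = p_F / (p_E^2).
This yields a degree-2 equation in X; solving on (0,1), X = 0.153.

X = 0.153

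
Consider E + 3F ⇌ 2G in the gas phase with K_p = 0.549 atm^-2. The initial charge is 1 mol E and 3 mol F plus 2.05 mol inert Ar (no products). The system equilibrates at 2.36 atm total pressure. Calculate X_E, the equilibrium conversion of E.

Let X = conversion of E (basis 1 mol E); extent of reaction ξ = X.
Species balance: n_E = 1 − X; n_F = 3 − 3X; n_G = 2X; n_I = 2.05 (inert).
Total moles n_T = 6.05 − 2X.
With p_i = (n_i/n_T)P, K_p = p_G^2 / (p_E p_F^3).
Setting this equal to 0.549 atm^-2 and taking the physical root (0 < X < 1) gives X = 0.354.

X = 0.354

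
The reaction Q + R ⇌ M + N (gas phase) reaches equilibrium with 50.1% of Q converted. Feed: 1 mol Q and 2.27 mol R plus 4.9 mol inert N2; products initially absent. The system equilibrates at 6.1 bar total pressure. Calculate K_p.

Take 1 mol Q as basis and let X be its fractional conversion, so ξ = X.
At extent ξ: n_Q = 1 − X; n_R = 2.27 − X; n_M = X; n_N = X; n_I = 4.9 (inert).
Since Δν = 0, n_T = 8.17 throughout.
At X = 0.501: n_Q = 0.499, n_R = 1.77, n_M = 0.501, n_N = 0.501, n_T = 8.17.
p_i = (n_i/n_T)·P. K_p = p_M p_N / (p_Q p_R) = 0.284.

K_p = 0.284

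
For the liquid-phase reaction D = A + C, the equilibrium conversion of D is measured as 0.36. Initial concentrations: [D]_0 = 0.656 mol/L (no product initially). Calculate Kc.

Let X = conversion of D.
Concentrations: [D] = 0.656 − 0.656X; [A] = 0.656X; [C] = 0.656X.
At X = 0.36: [D] = 0.42, [A] = 0.236, [C] = 0.236.
Kc = [A] [C] / ([D]) = 0.133 mol/L.

Kc = 0.133 mol/L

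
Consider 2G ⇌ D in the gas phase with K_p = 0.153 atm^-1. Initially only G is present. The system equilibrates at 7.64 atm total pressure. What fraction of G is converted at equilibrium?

Basis: 1 mol G initially; let X = conversion of G. Extent ξ = 0.5X.
At extent ξ: n_G = 1 − X; n_D = 0.5X.
n_T = Σnᵢ = 1 − 0.5X.
With p_i = (n_i/n_T)P, K_p = p_D / (p_G^2).
Substituting and setting equal to 0.153 atm^-1 gives a polynomial in X; the root in (0,1) is X = 0.580.

X = 0.580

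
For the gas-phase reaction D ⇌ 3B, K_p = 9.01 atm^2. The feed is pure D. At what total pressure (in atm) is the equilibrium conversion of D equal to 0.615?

Basis: 1 mol D initially; let X = conversion of D. Extent ξ = X.
Mole table: n_D = 1 − X; n_B = 3X.
n_T = Σnᵢ = 1 + 2X.
K_p = p_B^3 / (p_D) with p_i = (n_i/n_T)·P.
At X = 0.615: the mole-fraction product g(X) = Π y_i^ν_i = 3.28. Since K_p = g(X)·P^{2}, P = (K_p/g)^(1/2) = (9.01/3.28)^(1/2) = 1.66 atm.

P = 1.66 atm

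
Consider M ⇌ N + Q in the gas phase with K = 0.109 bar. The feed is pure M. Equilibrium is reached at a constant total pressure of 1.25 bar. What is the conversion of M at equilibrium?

X = 0.283

Let X = conversion of M (basis 1 mol M); extent of reaction ξ = X.
At extent ξ: n_M = 1 − X; n_N = X; n_Q = X.
Total moles n_T = 1 + X.
Mole fractions y_i = n_i/n_T; K = p_N p_Q / (p_M) with p_i = y_i·P.
Setting this equal to 0.109 bar and taking the physical root (0 < X < 1) gives X = 0.283.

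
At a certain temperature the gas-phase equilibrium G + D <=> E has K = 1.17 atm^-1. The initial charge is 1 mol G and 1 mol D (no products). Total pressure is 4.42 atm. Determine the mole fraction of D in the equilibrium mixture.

Take 1 mol G as basis and let X be its fractional conversion, so ξ = X.
Mole table: n_G = 1 − X; n_D = 1 − X; n_E = X.
Total moles n_T = 2 − X.
With p_i = (n_i/n_T)P, K = p_E / (p_G p_D).
This yields a degree-2 equation in X; solving on (0,1), X = 0.597.
Then n_D = 0.403, n_T = 1.4, so y_D = 0.287.

y_D = 0.287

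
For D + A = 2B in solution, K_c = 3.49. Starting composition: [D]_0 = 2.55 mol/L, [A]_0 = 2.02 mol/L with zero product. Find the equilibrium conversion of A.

X = 0.539

Let X = conversion of A; extent ξ = 2.02·X mol/L.
Concentrations: [D] = 2.55 − 2.02X; [A] = 2.02 − 2.02X; [B] = 4.04X.
K_c = [B]^2 / ([D] [A]).
Solving K_c = 3.49 for X ∈ (0,1): X = 0.539.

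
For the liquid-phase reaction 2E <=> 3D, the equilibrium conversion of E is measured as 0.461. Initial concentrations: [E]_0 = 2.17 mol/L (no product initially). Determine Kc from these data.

Let X = conversion of E.
Concentrations: [E] = 2.17 − 2.17X; [D] = 3.25X.
At X = 0.461: [E] = 1.17, [D] = 1.5.
Kc = [D]^3 / ([E]^2) = 2.47 mol/L.

Kc = 2.47 mol/L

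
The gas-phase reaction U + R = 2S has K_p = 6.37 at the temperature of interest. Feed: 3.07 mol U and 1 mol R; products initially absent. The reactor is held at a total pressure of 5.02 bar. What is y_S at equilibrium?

Basis: 1 mol R initially; let X = conversion of R. Extent ξ = X.
At extent ξ: n_U = 3.07 − X; n_R = 1 − X; n_S = 2X.
Total moles n_T = 4.07 (Δν = 0, constant).
y_i = n_i/n_T, p_i = y_i·P. K_p = p_S^2 / (p_U p_R).
This yields a degree-2 equation in X; solving on (0,1), X = 0.815.
Then n_S = 1.63, n_T = 4.07, so y_S = 0.401.

y_S = 0.401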